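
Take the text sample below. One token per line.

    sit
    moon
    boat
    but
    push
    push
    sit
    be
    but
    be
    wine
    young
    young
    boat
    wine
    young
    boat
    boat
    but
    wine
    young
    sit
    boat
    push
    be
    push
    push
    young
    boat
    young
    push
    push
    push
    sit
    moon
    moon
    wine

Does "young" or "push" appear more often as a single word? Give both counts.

"push" (8 vs 6)

"young": 6 occurrences
"push": 8 occurrences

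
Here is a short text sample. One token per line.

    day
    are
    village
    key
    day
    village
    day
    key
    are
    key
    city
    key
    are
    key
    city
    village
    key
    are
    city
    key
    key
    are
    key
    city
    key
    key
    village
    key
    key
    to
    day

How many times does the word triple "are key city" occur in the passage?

Scanning the 29 overlapping trigram windows for "are key city":
  position 9–11: are key city
  position 13–15: are key city
  position 22–24: are key city

3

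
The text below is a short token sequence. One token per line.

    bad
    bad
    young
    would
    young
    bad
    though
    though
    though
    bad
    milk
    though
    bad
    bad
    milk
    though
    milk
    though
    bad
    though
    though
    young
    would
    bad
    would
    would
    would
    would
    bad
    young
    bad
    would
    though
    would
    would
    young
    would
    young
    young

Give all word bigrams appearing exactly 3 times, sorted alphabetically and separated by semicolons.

milk though; though bad; though though; would young; young would

Bigram counts meeting the condition (exactly 3 times):
  milk though: 3
  though bad: 3
  though though: 3
  would young: 3
  young would: 3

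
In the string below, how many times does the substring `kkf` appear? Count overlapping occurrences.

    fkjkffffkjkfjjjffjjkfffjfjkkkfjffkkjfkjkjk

Sliding a length-3 window over the 42 characters (40 positions):
  position 28–30: kkf

1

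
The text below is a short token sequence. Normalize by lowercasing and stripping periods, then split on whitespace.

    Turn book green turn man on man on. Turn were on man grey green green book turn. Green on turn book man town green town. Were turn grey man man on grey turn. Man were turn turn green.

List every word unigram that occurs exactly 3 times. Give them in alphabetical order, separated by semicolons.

Unigram counts meeting the condition (exactly 3 times):
  book: 3
  grey: 3
  were: 3

book; grey; were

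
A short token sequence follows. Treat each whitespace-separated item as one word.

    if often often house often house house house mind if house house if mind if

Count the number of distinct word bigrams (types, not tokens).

15 tokens → 14 bigram windows in total.
Repeated bigrams (each contributes count−1 duplicates):
  house house: 3
  mind if: 2
  often house: 2
4 duplicate windows → 14 − 4 = 10 distinct.

10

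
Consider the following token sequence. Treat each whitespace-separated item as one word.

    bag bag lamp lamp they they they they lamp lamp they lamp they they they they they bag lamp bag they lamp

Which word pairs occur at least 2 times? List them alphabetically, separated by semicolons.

Bigram counts meeting the condition (at least 2 times):
  bag lamp: 2
  lamp lamp: 2
  lamp they: 3
  they lamp: 3
  they they: 7

bag lamp; lamp lamp; lamp they; they lamp; they they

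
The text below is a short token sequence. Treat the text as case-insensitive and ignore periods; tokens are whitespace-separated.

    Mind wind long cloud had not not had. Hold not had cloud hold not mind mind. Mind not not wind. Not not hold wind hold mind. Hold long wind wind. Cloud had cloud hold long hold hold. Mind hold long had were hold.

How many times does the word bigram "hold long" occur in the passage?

3

Scanning the 42 overlapping bigram windows for "hold long":
  position 27–28: hold long
  position 34–35: hold long
  position 39–40: hold long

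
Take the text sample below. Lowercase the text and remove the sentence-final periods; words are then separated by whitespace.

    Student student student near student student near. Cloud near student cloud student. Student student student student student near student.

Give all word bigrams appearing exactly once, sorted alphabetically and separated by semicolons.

cloud near; cloud student; near cloud; student cloud

Bigram counts meeting the condition (exactly once):
  cloud near: 1
  cloud student: 1
  near cloud: 1
  student cloud: 1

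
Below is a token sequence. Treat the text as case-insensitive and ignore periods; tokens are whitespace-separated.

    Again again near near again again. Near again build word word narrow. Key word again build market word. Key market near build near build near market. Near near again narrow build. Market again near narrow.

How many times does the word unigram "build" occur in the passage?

5

Scanning the 35 tokens for "build":
  position 9: build
  position 16: build
  position 22: build
  position 24: build
  position 31: build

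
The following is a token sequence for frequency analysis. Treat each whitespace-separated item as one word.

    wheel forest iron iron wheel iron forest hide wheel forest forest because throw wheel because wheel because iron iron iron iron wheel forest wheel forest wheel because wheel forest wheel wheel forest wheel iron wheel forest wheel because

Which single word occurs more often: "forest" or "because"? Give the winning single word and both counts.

"forest" (9 vs 5)

"forest": 9 occurrences
"because": 5 occurrences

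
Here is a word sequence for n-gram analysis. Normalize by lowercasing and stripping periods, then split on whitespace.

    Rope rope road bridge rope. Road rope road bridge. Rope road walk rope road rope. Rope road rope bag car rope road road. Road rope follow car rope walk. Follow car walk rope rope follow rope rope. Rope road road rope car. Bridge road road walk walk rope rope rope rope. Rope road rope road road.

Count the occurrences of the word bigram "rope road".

10

Scanning the 55 overlapping bigram windows for "rope road":
  position 2–3: rope road
  position 5–6: rope road
  position 7–8: rope road
  position 10–11: rope road
  position 13–14: rope road
  position 16–17: rope road
  position 21–22: rope road
  position 38–39: rope road
  position 52–53: rope road
  position 54–55: rope road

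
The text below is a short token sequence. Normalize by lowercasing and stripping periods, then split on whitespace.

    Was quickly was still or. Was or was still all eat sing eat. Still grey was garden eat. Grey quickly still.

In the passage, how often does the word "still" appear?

4

Scanning the 21 tokens for "still":
  position 4: still
  position 9: still
  position 14: still
  position 21: still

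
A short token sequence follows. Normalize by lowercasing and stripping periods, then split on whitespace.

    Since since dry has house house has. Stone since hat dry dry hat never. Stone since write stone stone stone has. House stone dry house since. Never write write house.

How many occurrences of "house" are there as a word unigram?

Scanning the 30 tokens for "house":
  position 5: house
  position 6: house
  position 22: house
  position 25: house
  position 30: house

5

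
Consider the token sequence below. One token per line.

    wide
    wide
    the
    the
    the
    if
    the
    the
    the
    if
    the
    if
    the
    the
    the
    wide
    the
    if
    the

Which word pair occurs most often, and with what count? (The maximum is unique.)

"the the", 6 times

Bigram frequencies (highest first):
  the the: 6
  the if: 4
  if the: 4
  wide the: 2
  wide wide: 1
  the wide: 1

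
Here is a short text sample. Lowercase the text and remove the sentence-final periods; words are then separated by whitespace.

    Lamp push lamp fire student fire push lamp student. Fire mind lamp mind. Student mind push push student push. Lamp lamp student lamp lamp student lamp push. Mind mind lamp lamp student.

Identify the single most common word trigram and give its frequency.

"lamp lamp student", 3 times

Trigram frequencies (highest first):
  lamp lamp student: 3
  lamp student lamp: 2
  lamp push lamp: 1
  push lamp fire: 1
  lamp fire student: 1
  fire student fire: 1
  … (21 more, each ≤ 1)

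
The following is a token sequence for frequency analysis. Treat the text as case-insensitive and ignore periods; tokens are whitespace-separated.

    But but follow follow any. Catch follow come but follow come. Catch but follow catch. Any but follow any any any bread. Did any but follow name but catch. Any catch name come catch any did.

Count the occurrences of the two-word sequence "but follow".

5

Scanning the 35 overlapping bigram windows for "but follow":
  position 2–3: but follow
  position 9–10: but follow
  position 13–14: but follow
  position 17–18: but follow
  position 25–26: but follow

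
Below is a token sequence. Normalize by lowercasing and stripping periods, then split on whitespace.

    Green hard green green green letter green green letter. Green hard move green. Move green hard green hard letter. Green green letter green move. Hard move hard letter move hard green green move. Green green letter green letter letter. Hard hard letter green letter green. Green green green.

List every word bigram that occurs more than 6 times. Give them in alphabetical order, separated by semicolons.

Bigram counts meeting the condition (more than 6 times):
  green green: 9
  letter green: 7

green green; letter green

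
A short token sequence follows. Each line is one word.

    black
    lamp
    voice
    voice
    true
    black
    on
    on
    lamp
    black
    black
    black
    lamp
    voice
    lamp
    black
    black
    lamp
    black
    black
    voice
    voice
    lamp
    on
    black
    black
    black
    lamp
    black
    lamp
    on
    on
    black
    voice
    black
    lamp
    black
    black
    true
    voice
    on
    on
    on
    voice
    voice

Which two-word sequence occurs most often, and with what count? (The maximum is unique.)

"black black", 7 times

Bigram frequencies (highest first):
  black black: 7
  black lamp: 6
  lamp black: 5
  on on: 4
  voice voice: 3
  lamp voice: 2
  … (13 more, each ≤ 2)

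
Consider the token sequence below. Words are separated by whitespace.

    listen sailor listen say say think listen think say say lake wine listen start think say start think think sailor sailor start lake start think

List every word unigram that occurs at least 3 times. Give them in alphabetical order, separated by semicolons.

listen; sailor; say; start; think

Unigram counts meeting the condition (at least 3 times):
  listen: 4
  sailor: 3
  say: 5
  start: 4
  think: 6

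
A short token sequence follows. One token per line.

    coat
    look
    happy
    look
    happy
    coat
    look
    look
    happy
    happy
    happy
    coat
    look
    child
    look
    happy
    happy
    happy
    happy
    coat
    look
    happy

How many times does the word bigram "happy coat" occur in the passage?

3

Scanning the 21 overlapping bigram windows for "happy coat":
  position 5–6: happy coat
  position 11–12: happy coat
  position 19–20: happy coat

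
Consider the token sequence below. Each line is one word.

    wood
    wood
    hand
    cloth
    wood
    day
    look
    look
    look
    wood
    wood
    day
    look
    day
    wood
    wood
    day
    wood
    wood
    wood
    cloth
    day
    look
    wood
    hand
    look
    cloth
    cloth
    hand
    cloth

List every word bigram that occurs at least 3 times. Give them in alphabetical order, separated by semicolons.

Bigram counts meeting the condition (at least 3 times):
  day look: 3
  wood day: 3
  wood wood: 5

day look; wood day; wood wood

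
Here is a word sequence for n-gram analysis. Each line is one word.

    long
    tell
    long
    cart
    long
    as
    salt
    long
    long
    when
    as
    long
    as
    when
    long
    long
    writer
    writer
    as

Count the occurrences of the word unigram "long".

8

Scanning the 19 tokens for "long":
  position 1: long
  position 3: long
  position 5: long
  position 8: long
  position 9: long
  position 12: long
  position 15: long
  position 16: long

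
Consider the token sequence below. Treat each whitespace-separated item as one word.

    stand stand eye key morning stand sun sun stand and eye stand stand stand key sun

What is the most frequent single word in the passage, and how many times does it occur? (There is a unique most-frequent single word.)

Unigram frequencies (highest first):
  stand: 7
  sun: 3
  eye: 2
  key: 2
  morning: 1
  and: 1

"stand", 7 times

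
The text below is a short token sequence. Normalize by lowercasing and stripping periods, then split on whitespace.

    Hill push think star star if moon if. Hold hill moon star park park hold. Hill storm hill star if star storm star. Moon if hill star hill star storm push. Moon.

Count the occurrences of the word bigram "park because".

Scanning the 31 overlapping bigram windows for "park because":
  (none found)

0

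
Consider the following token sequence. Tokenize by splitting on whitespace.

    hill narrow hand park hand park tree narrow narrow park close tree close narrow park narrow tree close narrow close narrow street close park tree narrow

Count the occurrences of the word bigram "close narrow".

Scanning the 25 overlapping bigram windows for "close narrow":
  position 13–14: close narrow
  position 18–19: close narrow
  position 20–21: close narrow

3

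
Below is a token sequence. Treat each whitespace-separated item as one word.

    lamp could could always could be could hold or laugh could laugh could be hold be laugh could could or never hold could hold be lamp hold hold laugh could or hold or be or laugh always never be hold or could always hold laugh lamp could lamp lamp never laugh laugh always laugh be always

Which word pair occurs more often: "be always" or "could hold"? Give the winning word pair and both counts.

"could hold" (2 vs 1)

"be always": 1 occurrence
"could hold": 2 occurrences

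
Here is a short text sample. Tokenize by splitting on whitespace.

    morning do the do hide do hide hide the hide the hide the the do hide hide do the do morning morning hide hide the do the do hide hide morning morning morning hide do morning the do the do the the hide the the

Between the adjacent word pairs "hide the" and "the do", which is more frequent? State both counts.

"hide the": 5 occurrences
"the do": 7 occurrences

"the do" (7 vs 5)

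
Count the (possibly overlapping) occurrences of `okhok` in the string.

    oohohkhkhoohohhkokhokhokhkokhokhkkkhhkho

Sliding a length-5 window over the 40 characters (36 positions):
  position 17–21: okhok
  position 20–24: okhok
  position 27–31: okhok

3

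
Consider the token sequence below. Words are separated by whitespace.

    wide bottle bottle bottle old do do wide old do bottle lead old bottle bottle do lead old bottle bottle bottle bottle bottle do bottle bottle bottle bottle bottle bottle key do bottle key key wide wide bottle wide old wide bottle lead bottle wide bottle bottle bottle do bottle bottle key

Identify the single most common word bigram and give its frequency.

Bigram frequencies (highest first):
  bottle bottle: 15
  wide bottle: 4
  do bottle: 4
  bottle do: 3
  bottle key: 3
  old do: 2
  … (15 more, each ≤ 2)

"bottle bottle", 15 times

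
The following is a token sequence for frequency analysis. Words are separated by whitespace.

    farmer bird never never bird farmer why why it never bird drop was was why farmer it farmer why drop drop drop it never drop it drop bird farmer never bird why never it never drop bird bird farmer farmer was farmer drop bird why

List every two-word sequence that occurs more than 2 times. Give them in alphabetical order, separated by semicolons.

Bigram counts meeting the condition (more than 2 times):
  bird farmer: 3
  drop bird: 3
  it never: 3
  never bird: 3

bird farmer; drop bird; it never; never bird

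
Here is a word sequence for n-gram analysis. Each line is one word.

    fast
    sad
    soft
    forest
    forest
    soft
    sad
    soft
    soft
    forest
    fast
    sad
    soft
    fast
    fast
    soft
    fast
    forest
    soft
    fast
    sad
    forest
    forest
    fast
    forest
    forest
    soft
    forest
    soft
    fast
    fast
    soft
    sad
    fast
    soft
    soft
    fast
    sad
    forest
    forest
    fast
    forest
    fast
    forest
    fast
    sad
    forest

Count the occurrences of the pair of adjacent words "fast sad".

5

Scanning the 46 overlapping bigram windows for "fast sad":
  position 1–2: fast sad
  position 11–12: fast sad
  position 20–21: fast sad
  position 37–38: fast sad
  position 45–46: fast sad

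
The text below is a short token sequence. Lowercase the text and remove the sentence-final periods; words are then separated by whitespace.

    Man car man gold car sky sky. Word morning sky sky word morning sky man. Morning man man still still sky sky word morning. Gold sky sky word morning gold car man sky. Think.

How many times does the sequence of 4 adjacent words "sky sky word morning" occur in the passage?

Scanning the 31 overlapping 4-gram windows for "sky sky word morning":
  position 6–9: sky sky word morning
  position 10–13: sky sky word morning
  position 21–24: sky sky word morning
  position 26–29: sky sky word morning

4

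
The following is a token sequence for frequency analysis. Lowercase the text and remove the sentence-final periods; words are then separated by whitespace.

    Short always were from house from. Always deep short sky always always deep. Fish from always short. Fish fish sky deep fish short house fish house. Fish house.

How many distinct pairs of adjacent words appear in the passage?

28 tokens → 27 bigram windows in total.
Repeated bigrams (each contributes count−1 duplicates):
  always deep: 2
  deep fish: 2
  fish house: 2
  from always: 2
  house fish: 2
5 duplicate windows → 27 − 5 = 22 distinct.

22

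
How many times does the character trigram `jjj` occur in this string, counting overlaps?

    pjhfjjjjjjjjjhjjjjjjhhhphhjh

11

Sliding a length-3 window over the 28 characters (26 positions):
  position 5–7: jjj
  position 6–8: jjj
  position 7–9: jjj
  position 8–10: jjj
  position 9–11: jjj
  position 10–12: jjj
  position 11–13: jjj
  position 15–17: jjj
  position 16–18: jjj
  position 17–19: jjj
  … (1 more)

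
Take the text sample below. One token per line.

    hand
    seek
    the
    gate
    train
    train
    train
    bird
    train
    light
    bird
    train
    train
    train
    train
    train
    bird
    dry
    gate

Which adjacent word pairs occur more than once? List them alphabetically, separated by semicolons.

bird train; train bird; train train

Bigram counts meeting the condition (more than once):
  bird train: 2
  train bird: 2
  train train: 6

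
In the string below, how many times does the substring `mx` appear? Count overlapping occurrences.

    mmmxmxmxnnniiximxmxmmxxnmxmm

7

Sliding a length-2 window over the 28 characters (27 positions):
  position 3–4: mx
  position 5–6: mx
  position 7–8: mx
  position 16–17: mx
  position 18–19: mx
  position 21–22: mx
  position 25–26: mx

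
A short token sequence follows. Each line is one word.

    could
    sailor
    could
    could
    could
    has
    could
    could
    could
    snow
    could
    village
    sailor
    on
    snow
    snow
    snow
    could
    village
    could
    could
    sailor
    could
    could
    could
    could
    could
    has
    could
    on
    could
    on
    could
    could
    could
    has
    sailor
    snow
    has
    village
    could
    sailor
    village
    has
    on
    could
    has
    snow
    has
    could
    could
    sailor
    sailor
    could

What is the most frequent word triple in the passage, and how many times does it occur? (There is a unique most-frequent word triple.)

Trigram frequencies (highest first):
  could could could: 6
  could could has: 3
  could sailor could: 2
  sailor could could: 2
  could has could: 2
  has could could: 2
  … (32 more, each ≤ 2)

"could could could", 6 times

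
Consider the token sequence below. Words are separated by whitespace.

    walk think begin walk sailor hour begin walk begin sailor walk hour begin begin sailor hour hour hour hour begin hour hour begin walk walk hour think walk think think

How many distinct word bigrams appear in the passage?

17

30 tokens → 29 bigram windows in total.
Repeated bigrams (each contributes count−1 duplicates):
  hour begin: 4
  hour hour: 4
  begin walk: 3
  begin sailor: 2
  sailor hour: 2
  walk hour: 2
  walk think: 2
12 duplicate windows → 29 − 12 = 17 distinct.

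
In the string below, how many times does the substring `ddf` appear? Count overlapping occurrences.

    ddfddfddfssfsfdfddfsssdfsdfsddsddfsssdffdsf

5

Sliding a length-3 window over the 43 characters (41 positions):
  position 1–3: ddf
  position 4–6: ddf
  position 7–9: ddf
  position 17–19: ddf
  position 32–34: ddf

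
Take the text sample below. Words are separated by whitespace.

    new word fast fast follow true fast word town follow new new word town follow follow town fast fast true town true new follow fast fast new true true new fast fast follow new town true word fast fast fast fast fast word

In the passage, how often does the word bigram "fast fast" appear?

Scanning the 42 overlapping bigram windows for "fast fast":
  position 3–4: fast fast
  position 18–19: fast fast
  position 25–26: fast fast
  position 31–32: fast fast
  position 38–39: fast fast
  position 39–40: fast fast
  position 40–41: fast fast
  position 41–42: fast fast

8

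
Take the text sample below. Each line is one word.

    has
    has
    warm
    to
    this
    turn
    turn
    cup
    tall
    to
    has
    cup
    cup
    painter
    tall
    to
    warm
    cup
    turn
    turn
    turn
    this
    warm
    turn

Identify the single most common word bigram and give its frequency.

"turn turn", 3 times

Bigram frequencies (highest first):
  turn turn: 3
  tall to: 2
  has has: 1
  has warm: 1
  warm to: 1
  to this: 1
  … (14 more, each ≤ 1)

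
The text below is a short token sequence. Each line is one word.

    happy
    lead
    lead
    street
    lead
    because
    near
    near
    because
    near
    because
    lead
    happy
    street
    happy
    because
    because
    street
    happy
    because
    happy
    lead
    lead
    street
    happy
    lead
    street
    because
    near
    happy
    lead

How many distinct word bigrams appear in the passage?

31 tokens → 30 bigram windows in total.
Repeated bigrams (each contributes count−1 duplicates):
  happy lead: 4
  because near: 3
  lead street: 3
  street happy: 3
  happy because: 2
  lead lead: 2
  near because: 2
12 duplicate windows → 30 − 12 = 18 distinct.

18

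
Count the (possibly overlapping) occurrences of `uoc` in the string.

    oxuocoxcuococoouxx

Sliding a length-3 window over the 18 characters (16 positions):
  position 3–5: uoc
  position 9–11: uoc

2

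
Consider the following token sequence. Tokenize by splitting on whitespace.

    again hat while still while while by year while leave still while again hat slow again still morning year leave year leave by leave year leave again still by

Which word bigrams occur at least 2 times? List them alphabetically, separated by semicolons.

Bigram counts meeting the condition (at least 2 times):
  again hat: 2
  again still: 2
  leave year: 2
  still while: 2
  year leave: 3

again hat; again still; leave year; still while; year leave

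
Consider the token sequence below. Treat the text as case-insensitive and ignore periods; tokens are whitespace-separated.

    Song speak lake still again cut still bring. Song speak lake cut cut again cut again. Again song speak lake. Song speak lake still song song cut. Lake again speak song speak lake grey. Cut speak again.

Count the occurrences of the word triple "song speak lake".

Scanning the 35 overlapping trigram windows for "song speak lake":
  position 1–3: song speak lake
  position 9–11: song speak lake
  position 18–20: song speak lake
  position 21–23: song speak lake
  position 31–33: song speak lake

5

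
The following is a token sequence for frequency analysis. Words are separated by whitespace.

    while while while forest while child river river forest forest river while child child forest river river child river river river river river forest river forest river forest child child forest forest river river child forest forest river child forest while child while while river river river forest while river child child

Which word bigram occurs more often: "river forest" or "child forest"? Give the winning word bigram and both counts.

"river forest" (5 vs 4)

"river forest": 5 occurrences
"child forest": 4 occurrences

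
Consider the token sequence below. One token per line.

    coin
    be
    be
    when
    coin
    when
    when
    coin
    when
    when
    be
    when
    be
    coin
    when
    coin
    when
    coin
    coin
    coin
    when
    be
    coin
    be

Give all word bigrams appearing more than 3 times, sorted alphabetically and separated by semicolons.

coin when; when coin

Bigram counts meeting the condition (more than 3 times):
  coin when: 5
  when coin: 4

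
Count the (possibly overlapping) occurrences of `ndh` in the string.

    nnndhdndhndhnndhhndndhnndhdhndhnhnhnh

7

Sliding a length-3 window over the 37 characters (35 positions):
  position 3–5: ndh
  position 7–9: ndh
  position 10–12: ndh
  position 14–16: ndh
  position 20–22: ndh
  position 24–26: ndh
  position 29–31: ndh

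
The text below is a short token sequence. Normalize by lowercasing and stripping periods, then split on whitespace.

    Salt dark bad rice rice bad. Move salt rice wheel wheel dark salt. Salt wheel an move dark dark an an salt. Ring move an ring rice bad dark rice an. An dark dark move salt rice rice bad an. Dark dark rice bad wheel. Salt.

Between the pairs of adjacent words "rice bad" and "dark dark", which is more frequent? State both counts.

"rice bad": 4 occurrences
"dark dark": 3 occurrences

"rice bad" (4 vs 3)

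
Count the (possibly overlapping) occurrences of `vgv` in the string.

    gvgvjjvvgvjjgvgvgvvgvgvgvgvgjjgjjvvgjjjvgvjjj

9

Sliding a length-3 window over the 45 characters (43 positions):
  position 2–4: vgv
  position 8–10: vgv
  position 14–16: vgv
  position 16–18: vgv
  position 19–21: vgv
  position 21–23: vgv
  position 23–25: vgv
  position 25–27: vgv
  position 40–42: vgv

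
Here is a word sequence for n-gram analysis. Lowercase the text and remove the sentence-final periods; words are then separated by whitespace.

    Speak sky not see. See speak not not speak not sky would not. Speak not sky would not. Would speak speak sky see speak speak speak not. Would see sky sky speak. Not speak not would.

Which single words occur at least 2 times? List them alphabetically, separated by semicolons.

Unigram counts meeting the condition (at least 2 times):
  not: 10
  see: 4
  sky: 6
  speak: 11
  would: 5

not; see; sky; speak; would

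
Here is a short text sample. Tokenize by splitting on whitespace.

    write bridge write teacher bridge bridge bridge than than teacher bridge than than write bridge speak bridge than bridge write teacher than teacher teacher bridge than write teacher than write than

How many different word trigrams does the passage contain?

31 tokens → 29 trigram windows in total.
Repeated trigrams (each contributes count−1 duplicates):
  bridge than than: 2
  bridge write teacher: 2
  teacher bridge than: 2
  write teacher than: 2
4 duplicate windows → 29 − 4 = 25 distinct.

25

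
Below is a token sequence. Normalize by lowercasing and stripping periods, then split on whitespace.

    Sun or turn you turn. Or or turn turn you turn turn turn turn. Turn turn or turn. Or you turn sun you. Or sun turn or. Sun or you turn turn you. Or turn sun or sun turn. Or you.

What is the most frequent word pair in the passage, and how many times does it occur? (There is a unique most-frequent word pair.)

Bigram frequencies (highest first):
  turn turn: 7
  turn or: 5
  or turn: 4
  you turn: 4
  sun or: 3
  turn you: 3
  … (7 more, each ≤ 3)

"turn turn", 7 times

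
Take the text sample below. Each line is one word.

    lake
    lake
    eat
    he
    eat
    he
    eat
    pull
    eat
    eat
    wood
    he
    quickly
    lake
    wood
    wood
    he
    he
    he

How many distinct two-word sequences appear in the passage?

14

19 tokens → 18 bigram windows in total.
Repeated bigrams (each contributes count−1 duplicates):
  eat he: 2
  he eat: 2
  he he: 2
  wood he: 2
4 duplicate windows → 18 − 4 = 14 distinct.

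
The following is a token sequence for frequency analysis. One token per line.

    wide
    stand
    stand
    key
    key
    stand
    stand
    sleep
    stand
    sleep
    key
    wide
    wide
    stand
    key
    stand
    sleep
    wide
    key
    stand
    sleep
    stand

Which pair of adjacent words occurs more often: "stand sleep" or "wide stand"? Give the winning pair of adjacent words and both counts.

"stand sleep" (4 vs 2)

"stand sleep": 4 occurrences
"wide stand": 2 occurrences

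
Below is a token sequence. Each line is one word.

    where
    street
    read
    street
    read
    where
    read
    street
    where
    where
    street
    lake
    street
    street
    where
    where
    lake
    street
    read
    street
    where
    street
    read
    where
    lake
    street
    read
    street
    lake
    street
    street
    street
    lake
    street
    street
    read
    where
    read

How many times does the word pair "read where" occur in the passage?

3

Scanning the 37 overlapping bigram windows for "read where":
  position 5–6: read where
  position 23–24: read where
  position 36–37: read where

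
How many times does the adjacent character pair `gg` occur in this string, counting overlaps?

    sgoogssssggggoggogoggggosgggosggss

10

Sliding a length-2 window over the 34 characters (33 positions):
  position 10–11: gg
  position 11–12: gg
  position 12–13: gg
  position 15–16: gg
  position 20–21: gg
  position 21–22: gg
  position 22–23: gg
  position 26–27: gg
  position 27–28: gg
  position 31–32: gg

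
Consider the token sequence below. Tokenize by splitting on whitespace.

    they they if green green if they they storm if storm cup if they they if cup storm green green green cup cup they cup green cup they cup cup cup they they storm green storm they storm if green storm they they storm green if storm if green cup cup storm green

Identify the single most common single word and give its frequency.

Unigram frequencies (highest first):
  they: 13
  green: 11
  cup: 11
  storm: 10
  if: 8

"they", 13 times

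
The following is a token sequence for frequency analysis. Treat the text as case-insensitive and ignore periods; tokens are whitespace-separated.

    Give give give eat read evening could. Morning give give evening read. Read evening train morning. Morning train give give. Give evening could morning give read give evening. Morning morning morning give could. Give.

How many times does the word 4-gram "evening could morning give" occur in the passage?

2

Scanning the 31 overlapping 4-gram windows for "evening could morning give":
  position 6–9: evening could morning give
  position 22–25: evening could morning give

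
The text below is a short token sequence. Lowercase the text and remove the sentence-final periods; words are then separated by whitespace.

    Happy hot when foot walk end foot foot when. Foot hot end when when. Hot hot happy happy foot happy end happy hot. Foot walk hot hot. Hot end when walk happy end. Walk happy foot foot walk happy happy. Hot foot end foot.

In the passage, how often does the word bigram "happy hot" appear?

3

Scanning the 43 overlapping bigram windows for "happy hot":
  position 1–2: happy hot
  position 22–23: happy hot
  position 40–41: happy hot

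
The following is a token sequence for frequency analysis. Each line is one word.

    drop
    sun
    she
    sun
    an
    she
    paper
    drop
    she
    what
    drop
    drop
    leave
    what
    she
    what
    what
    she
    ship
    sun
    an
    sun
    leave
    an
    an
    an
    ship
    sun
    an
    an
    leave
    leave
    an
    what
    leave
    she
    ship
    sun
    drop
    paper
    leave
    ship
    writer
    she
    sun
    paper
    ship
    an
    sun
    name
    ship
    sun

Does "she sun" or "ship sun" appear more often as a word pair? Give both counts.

"she sun": 2 occurrences
"ship sun": 4 occurrences

"ship sun" (4 vs 2)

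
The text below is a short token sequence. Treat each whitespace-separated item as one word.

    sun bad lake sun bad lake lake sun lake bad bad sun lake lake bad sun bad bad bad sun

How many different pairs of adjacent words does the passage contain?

8

20 tokens → 19 bigram windows in total.
Repeated bigrams (each contributes count−1 duplicates):
  bad bad: 3
  bad sun: 3
  sun bad: 3
  bad lake: 2
  lake bad: 2
  lake lake: 2
  lake sun: 2
  sun lake: 2
11 duplicate windows → 19 − 11 = 8 distinct.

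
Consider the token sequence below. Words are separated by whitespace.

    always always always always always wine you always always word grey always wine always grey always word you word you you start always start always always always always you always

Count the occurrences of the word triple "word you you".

Scanning the 28 overlapping trigram windows for "word you you":
  position 19–21: word you you

1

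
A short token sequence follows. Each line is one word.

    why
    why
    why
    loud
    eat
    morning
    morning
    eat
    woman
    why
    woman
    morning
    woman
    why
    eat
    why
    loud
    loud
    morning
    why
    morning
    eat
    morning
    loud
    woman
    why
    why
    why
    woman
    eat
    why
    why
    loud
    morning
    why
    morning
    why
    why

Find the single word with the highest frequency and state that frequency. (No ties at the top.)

"why", 15 times

Unigram frequencies (highest first):
  why: 15
  morning: 8
  loud: 5
  eat: 5
  woman: 5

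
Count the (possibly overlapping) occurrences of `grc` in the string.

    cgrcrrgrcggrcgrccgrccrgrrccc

Sliding a length-3 window over the 28 characters (26 positions):
  position 2–4: grc
  position 7–9: grc
  position 11–13: grc
  position 14–16: grc
  position 18–20: grc

5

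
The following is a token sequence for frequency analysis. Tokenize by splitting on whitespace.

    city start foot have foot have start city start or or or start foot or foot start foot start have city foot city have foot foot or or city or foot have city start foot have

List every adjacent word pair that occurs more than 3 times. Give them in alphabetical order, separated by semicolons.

foot have; start foot

Bigram counts meeting the condition (more than 3 times):
  foot have: 4
  start foot: 4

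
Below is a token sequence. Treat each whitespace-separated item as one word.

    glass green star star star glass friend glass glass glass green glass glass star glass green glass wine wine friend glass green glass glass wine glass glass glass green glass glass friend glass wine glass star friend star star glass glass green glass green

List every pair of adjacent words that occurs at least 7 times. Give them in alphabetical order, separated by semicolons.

glass glass; glass green

Bigram counts meeting the condition (at least 7 times):
  glass glass: 8
  glass green: 7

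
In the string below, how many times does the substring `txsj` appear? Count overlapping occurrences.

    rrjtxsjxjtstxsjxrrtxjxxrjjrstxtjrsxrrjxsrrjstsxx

Sliding a length-4 window over the 48 characters (45 positions):
  position 4–7: txsj
  position 12–15: txsj

2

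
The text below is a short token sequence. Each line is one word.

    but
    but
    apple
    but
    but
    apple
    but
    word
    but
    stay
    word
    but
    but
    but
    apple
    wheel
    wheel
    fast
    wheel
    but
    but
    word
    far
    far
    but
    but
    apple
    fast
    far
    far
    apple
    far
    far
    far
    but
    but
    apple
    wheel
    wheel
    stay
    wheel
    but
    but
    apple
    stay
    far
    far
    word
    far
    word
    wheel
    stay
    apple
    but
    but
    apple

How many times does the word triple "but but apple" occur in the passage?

Scanning the 54 overlapping trigram windows for "but but apple":
  position 1–3: but but apple
  position 4–6: but but apple
  position 13–15: but but apple
  position 25–27: but but apple
  position 35–37: but but apple
  position 42–44: but but apple
  position 54–56: but but apple

7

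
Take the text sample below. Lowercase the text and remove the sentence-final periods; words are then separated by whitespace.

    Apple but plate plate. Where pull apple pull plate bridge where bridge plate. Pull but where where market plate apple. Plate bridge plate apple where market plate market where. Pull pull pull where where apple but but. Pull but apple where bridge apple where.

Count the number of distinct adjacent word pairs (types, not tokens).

44 tokens → 43 bigram windows in total.
Repeated bigrams (each contributes count−1 duplicates):
  apple where: 3
  apple but: 2
  bridge plate: 2
  market plate: 2
  plate apple: 2
  plate bridge: 2
  pull but: 2
  pull pull: 2
  … (4 more repeated)
13 duplicate windows → 43 − 13 = 30 distinct.

30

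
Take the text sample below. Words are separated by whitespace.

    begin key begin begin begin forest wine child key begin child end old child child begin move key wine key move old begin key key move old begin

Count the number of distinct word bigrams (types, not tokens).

21

28 tokens → 27 bigram windows in total.
Repeated bigrams (each contributes count−1 duplicates):
  begin begin: 2
  begin key: 2
  key begin: 2
  key move: 2
  move old: 2
  old begin: 2
6 duplicate windows → 27 − 6 = 21 distinct.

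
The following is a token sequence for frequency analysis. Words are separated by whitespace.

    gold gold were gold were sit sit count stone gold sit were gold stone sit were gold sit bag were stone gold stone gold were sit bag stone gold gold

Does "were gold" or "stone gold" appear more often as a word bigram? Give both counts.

"stone gold" (4 vs 3)

"were gold": 3 occurrences
"stone gold": 4 occurrences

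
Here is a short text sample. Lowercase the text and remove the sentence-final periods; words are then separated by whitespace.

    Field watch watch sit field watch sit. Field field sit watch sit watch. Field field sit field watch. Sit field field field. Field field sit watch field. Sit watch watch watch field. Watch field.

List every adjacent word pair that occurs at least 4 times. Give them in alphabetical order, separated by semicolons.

field field; field sit; field watch; sit field; sit watch; watch field; watch sit

Bigram counts meeting the condition (at least 4 times):
  field field: 6
  field sit: 4
  field watch: 4
  sit field: 4
  sit watch: 4
  watch field: 4
  watch sit: 4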